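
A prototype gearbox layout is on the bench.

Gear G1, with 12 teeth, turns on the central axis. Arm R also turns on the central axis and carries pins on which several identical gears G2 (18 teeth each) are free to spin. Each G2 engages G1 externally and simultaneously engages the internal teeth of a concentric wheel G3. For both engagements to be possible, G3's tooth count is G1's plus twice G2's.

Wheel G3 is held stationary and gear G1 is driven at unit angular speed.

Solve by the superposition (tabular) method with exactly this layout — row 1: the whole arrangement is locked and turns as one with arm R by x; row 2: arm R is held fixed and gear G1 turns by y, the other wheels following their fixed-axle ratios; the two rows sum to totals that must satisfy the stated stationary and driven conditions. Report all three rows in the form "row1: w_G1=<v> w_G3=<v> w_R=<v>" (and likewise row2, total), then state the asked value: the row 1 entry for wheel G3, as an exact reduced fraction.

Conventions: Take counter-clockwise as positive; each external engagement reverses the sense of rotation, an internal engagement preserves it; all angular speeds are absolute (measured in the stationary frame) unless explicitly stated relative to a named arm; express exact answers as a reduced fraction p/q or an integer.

row1: w_G1=1/5 w_G3=1/5 w_R=1/5
row2: w_G1=4/5 w_G3=-1/5 w_R=0
total: w_G1=1 w_G3=0 w_R=1/5
asked value: 1/5

topology: planetary set — G1 12T / G2 18T / G3 48T, arm = carrier (Willis)
row 1 (train locked, turned with arm): all members turn x
row 2 — arm fixed, fixed-axis ratios: sun y, ring −(12/48)·y, arm 0
boundary: total ω_ring = x − (12/48)·y = 0 and total ω_sun = x + y = 1  ⇒  y = 4/5, x = 1/5
row 2 ring = −(12/48)·4/5 = -1/5
totals (row 1 + row 2): sun 1/5 + 4/5 = 1, ring 1/5 + (-1/5) = 0, arm 1/5 + 0 = 1/5
asked cell (row1, ring) = 1/5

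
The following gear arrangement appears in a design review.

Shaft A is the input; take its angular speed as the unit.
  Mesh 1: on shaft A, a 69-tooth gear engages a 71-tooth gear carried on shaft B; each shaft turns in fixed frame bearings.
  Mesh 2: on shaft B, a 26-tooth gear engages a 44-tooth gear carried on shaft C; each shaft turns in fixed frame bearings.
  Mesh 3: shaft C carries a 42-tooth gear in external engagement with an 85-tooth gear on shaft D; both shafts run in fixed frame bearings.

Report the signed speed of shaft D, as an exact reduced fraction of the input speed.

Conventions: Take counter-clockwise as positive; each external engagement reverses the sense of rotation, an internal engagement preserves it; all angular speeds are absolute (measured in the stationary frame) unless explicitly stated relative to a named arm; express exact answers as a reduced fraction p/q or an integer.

3-mesh fixed-axis compound train (all bearings frame-fixed)
mesh 1 [69T→71T]: |ω|/ω_in = 1×69/71 = 69/71, sense flips to −
mesh 2 [26T→44T]: |ω|/ω_in = (69/71)×26/44 = 897/1562, sense flips to +
mesh 3 [42T→85T]: |ω|/ω_in = (897/1562)×42/85 = 18837/66385, sense flips to −
signed output speed (× input speed) = -18837/66385

-18837/66385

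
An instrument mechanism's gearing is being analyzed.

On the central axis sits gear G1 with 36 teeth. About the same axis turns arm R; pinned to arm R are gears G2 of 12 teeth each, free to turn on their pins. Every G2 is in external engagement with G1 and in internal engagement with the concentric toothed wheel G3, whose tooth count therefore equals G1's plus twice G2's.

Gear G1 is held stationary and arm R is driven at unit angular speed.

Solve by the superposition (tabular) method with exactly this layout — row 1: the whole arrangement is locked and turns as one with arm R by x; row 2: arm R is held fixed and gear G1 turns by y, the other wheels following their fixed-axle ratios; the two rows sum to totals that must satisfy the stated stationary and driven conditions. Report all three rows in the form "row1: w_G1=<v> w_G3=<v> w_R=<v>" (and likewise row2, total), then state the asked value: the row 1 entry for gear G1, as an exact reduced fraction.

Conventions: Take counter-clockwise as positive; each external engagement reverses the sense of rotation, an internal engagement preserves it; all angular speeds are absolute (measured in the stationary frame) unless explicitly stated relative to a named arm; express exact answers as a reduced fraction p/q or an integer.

row1: w_G1=1 w_G3=1 w_R=1
row2: w_G1=-1 w_G3=3/5 w_R=0
total: w_G1=0 w_G3=8/5 w_R=1
asked value: 1

topology: planetary set — G1 36T / G2 12T / G3 60T, arm = carrier (Willis)
superposition row 1 [locked train]: every member turns x
row 2 (arm held, sun turns y): ω_ring = −(36/60)·y, ω_arm = 0
boundary: total ω_sun = x + y = 0 and total ω_arm = x = 1  ⇒  y = -1, x = 1
row 2 ring = −(36/60)·(-1) = 3/5
totals (row 1 + row 2): sun 1 + (-1) = 0, ring 1 + 3/5 = 8/5, arm 1 + 0 = 1
asked cell (row1, sun) = 1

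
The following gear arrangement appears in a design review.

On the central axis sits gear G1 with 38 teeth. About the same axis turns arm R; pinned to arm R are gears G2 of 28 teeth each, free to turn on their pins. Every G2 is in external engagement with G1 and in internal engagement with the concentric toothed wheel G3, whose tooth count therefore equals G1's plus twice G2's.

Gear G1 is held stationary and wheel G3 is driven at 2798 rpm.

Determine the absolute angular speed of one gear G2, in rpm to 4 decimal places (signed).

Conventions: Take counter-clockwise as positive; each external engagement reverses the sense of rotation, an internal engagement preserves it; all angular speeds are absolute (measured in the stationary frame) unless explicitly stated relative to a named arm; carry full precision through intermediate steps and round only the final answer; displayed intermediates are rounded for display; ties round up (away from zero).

topology: planetary set — G1 38T / G2 28T / G3 94T, arm = carrier (Willis)
normalise by the input: solve with ω_ring = 1, then scale by 2798 rpm
ring teeth: 38 + 2·28 = 94
38(ω_sun−ω_arm) = −94(ω_ring−ω_arm),  ω_sun = 0, ω_ring = 1
38(0−ω_arm) = −94(1−ω_arm)  ⇒  132·ω_arm = 94  ⇒  ω_arm = 47/66
sun–planet mesh: 38·(0−47/66) = −28·(ω_p−ω_arm)  ⇒  ω_p−ω_arm = 893/924
ω_p = 47/66 + 893/924 = 47/28
scale: ω_p = 47/28 × 2798 rpm = +4696.6429 rpm

+4696.6429 rpm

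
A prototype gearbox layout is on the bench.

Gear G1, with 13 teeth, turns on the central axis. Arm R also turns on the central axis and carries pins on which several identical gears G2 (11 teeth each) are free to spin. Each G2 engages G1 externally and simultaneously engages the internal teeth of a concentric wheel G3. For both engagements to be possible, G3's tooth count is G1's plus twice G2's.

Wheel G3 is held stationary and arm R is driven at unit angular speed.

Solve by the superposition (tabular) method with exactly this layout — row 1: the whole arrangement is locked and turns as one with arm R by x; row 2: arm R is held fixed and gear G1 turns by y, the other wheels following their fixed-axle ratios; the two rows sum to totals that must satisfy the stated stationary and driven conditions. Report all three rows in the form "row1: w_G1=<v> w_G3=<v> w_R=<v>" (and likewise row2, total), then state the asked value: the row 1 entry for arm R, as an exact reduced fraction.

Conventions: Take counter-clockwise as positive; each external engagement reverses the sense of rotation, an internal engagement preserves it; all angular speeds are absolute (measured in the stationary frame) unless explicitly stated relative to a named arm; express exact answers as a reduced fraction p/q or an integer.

row1: w_G1=1 w_G3=1 w_R=1
row2: w_G1=35/13 w_G3=-1 w_R=0
total: w_G1=48/13 w_G3=0 w_R=1
asked value: 1

topology: planetary set — G1 13T / G2 11T / G3 35T, arm = carrier (Willis)
row 1 (train locked, turned with arm): all members turn x
row 2: sun turns y, ring = −(13/35)·y, arm 0
boundary: total ω_ring = x − (13/35)·y = 0 and total ω_arm = x = 1  ⇒  y = 35/13, x = 1
row 2 ring = −(13/35)·35/13 = -1
totals (row 1 + row 2): sun 1 + 35/13 = 48/13, ring 1 + (-1) = 0, arm 1 + 0 = 1
asked cell (row1, arm) = 1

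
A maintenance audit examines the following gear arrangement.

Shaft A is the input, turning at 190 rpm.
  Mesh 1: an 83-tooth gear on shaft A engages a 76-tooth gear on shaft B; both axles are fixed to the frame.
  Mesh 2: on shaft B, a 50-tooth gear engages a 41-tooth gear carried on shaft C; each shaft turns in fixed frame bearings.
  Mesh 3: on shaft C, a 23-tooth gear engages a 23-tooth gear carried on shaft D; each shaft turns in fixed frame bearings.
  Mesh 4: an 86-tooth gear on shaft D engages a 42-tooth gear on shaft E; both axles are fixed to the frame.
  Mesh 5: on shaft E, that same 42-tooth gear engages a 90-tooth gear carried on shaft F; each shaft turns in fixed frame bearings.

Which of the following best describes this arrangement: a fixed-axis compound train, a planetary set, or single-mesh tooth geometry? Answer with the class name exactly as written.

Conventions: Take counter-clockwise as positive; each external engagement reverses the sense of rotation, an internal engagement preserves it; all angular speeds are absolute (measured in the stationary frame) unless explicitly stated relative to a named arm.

fixed-axis compound train

recognized (6 fixed axles, 5 meshes): fixed-axis compound train
classification: fixed-axis compound train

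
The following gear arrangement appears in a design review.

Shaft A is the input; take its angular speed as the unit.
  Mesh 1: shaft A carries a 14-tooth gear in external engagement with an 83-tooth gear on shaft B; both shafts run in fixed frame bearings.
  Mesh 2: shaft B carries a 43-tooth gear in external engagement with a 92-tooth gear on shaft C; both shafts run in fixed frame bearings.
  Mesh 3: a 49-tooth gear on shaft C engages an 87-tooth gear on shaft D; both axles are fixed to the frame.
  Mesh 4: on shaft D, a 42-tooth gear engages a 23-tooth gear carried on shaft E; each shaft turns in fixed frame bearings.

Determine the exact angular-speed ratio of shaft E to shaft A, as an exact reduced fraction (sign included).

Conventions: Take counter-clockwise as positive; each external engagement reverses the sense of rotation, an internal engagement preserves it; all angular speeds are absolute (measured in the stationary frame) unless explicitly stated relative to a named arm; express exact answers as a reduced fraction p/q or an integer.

class = fixed-axis compound train [4 meshes; 4 ratios multiply, 4 sense flips]
mesh 1 [14T→83T]: running ratio 14/83, sense −
mesh 2 [43T→92T]: running ratio 301/3818, sense +
mesh 3 [49T→87T]: running ratio 14749/332166, sense −
mesh 4 [42T→23T]: running ratio 103243/1273303, sense +
ω_out/ω_in = 103243/1273303

103243/1273303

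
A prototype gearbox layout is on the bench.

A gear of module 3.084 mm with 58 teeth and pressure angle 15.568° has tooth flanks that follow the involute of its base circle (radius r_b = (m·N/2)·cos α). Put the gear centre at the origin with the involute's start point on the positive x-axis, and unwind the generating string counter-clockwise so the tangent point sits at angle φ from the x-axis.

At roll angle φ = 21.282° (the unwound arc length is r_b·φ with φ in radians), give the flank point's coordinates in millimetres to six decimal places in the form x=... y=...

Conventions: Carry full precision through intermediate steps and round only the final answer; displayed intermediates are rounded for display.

single-mesh involute tooth geometry (58T wheel at module 3.084)
pitch radius r_p = m·N/2 = 3.084·58/2 = 89.436000
base radius r_b = r_p·cos α = 89.436000·cos 15.568° = 86.154827
roll angle φ = 21.282° = 0.37144097 rad
x = r_b·(cos φ + φ·sin φ) = 91.894716
y = r_b·(sin φ − φ·cos φ) = 1.451523

x=91.894716 y=1.451523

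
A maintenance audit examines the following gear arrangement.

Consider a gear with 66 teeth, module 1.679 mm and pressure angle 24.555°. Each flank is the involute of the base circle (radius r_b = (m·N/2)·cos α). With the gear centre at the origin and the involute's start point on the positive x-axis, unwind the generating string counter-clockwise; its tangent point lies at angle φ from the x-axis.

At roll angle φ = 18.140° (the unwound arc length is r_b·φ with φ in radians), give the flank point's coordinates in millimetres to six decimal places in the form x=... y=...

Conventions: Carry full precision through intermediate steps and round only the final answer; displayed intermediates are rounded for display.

class = single-mesh tooth geometry [base-circle involute, m = 1.679, 66T]
pitch radius r_p = m·N/2 = 1.679·66/2 = 55.407000
base radius r_b = r_p·cos α = 55.407000·cos 24.555° = 50.396145
roll angle φ = 18.140° = 0.31660273 rad
x = r_b·(cos φ + φ·sin φ) = 52.858988
y = r_b·(sin φ − φ·cos φ) = 0.527789

x=52.858988 y=0.527789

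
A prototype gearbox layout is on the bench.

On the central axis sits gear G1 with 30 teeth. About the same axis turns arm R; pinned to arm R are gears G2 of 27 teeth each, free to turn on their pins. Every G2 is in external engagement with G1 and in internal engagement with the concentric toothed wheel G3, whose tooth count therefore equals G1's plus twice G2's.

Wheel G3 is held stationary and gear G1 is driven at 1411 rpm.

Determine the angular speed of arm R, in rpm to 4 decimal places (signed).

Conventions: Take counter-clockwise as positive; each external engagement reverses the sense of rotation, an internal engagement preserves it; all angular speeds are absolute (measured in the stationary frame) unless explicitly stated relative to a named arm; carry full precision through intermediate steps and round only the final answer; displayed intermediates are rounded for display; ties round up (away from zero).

+371.3158 rpm

planetary set (30T centre, 27T on arm, 84T internal) — Willis relation
normalise by the input: solve with ω_sun = 1, then scale by 1411 rpm
ring teeth: 30 + 2·27 = 84
30(ω_sun−ω_arm) = −84(ω_ring−ω_arm),  ω_ring = 0, ω_sun = 1
30(1−ω_arm) = −84(0−ω_arm)  ⇒  114·ω_arm = 30  ⇒  ω_arm = 5/19
scale: ω_arm = 5/19 × 1411 rpm = +371.3158 rpm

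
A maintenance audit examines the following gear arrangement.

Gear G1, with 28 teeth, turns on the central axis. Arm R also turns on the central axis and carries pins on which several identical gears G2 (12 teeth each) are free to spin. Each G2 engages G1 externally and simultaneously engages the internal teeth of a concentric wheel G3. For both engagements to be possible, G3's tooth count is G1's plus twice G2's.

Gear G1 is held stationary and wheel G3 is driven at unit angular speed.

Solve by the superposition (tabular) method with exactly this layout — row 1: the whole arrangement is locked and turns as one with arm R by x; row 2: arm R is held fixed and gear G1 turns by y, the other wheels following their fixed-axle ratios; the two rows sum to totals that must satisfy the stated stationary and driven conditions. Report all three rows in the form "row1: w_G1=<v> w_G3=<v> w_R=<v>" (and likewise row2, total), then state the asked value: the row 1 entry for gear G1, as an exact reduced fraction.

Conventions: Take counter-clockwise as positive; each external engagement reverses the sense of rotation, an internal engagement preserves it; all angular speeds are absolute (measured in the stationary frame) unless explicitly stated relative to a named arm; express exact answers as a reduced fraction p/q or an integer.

row1: w_G1=13/20 w_G3=13/20 w_R=13/20
row2: w_G1=-13/20 w_G3=7/20 w_R=0
total: w_G1=0 w_G3=1 w_R=13/20
asked value: 13/20

topology: planetary set — G1 28T / G2 12T / G3 52T, arm = carrier (Willis)
row 1 — lock + rotate with arm: ω_sun = ω_ring = ω_arm = x
row 2: sun turns y, ring = −(28/52)·y, arm 0
boundary: total ω_sun = x + y = 0 and total ω_ring = x − (28/52)·y = 1  ⇒  y = -13/20, x = 13/20
row 2 ring = −(28/52)·(-13/20) = 7/20
totals (row 1 + row 2): sun 13/20 + (-13/20) = 0, ring 13/20 + 7/20 = 1, arm 13/20 + 0 = 13/20
asked cell (row1, sun) = 13/20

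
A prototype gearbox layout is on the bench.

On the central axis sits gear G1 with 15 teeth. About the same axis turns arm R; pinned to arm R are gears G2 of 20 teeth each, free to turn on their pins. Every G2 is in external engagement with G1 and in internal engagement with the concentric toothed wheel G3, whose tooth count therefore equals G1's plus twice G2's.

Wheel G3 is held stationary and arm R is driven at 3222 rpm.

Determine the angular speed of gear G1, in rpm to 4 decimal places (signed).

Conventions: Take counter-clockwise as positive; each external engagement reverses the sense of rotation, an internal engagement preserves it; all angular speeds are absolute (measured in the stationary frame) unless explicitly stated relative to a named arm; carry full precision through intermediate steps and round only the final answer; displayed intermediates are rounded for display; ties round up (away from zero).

+15036.0000 rpm

planetary set (15T centre, 20T on arm, 55T internal) — Willis relation
normalise by the input: solve with ω_arm = 1, then scale by 3222 rpm
ring teeth: 15 + 2·20 = 55
15(ω_sun−ω_arm) = −55(ω_ring−ω_arm),  ω_ring = 0, ω_arm = 1
ω_sun = 1 − (55/15)(0−1) = 14/3
scale: ω_sun = 14/3 × 3222 rpm = +15036.0000 rpm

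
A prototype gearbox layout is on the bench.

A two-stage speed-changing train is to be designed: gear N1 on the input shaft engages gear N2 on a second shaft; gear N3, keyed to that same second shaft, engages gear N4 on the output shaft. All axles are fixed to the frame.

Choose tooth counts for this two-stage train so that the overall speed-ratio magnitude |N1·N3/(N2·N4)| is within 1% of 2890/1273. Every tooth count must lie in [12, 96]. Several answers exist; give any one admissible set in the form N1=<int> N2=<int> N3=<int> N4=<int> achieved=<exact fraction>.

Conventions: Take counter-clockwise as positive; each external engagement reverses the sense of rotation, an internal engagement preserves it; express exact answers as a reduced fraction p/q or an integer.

N1=34 N2=19 N3=85 N4=67 achieved=2890/1273

class = fixed-axis compound train [2-stage, 2890/1273 wanted]
target = 2890/1273 in lowest terms: an exact hit needs N1·N3 = k·2890 and N2·N4 = k·1273 for one integer k, every count in [12, 96]; additionally prefer no 1:1 stage (N1 ≠ N2, N3 ≠ N4)
k = 1: N1·N3 = 2890 = 34·85, N2·N4 = 1273 = 19·67
achieved = 34·85/(19·67) = 2890/1273; |achieved − target| = 0 ≤ 289/12730 ✓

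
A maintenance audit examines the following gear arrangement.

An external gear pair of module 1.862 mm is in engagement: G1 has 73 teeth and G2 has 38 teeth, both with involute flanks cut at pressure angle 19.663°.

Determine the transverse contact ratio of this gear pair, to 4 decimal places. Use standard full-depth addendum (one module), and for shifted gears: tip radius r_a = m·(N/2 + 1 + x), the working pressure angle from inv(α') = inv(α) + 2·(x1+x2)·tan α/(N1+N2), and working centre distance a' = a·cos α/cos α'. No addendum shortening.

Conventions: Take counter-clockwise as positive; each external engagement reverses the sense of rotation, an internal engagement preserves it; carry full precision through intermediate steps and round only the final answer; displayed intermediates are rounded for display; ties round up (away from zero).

1.7769

single-mesh involute tooth geometry (73T engaging 38T at module 1.862)
base radii: r_b1 = 63.999944, r_b2 = 33.315039
tip radii: r_a1 = 69.825000, r_a2 = 37.240000
no profile shift: α' = α, a' = a
action lengths: √(r_a1²−r_b1²) = 27.920204, √(r_a2²−r_b2²) = 16.641086
base pitch p_b = π·m·cos α = 5.508541
CR = (27.920204 + 16.641086 − 103.341000·sin 19.66300°)/5.508541 = 1.776943
contact ratio ≈ 1.7769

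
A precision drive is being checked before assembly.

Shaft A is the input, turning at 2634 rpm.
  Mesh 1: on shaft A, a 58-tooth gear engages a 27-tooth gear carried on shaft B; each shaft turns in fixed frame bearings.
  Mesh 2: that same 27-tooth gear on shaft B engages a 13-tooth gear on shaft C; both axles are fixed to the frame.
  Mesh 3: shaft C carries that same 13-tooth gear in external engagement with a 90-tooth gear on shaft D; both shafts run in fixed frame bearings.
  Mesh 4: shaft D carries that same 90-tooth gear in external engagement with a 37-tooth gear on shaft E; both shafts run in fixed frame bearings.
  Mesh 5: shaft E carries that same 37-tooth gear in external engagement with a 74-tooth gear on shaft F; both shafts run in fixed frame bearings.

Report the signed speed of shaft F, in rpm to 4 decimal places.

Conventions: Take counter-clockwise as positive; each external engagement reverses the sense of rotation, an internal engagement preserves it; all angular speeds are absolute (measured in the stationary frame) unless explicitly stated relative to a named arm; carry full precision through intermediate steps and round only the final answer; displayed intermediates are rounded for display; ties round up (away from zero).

-2064.4865 rpm

5-mesh fixed-axis compound train (all bearings frame-fixed)
mesh 1 [58T→27T]: ω = 2634.0000×58/27 = 5658.2222 rpm, sense flips to −
mesh 2 [27T→13T]: ω = 5658.2222×27/13 = 11751.6923 rpm, sense flips to +
mesh 3 [13T→90T]: ω = 11751.6923×13/90 = 1697.4667 rpm, sense flips to −
mesh 4 [90T→37T]: ω = 1697.4667×90/37 = 4128.9730 rpm, sense flips to +
mesh 5 [37T→74T]: ω = 4128.9730×37/74 = 2064.4865 rpm, sense flips to −
signed output speed = -2064.4865 rpm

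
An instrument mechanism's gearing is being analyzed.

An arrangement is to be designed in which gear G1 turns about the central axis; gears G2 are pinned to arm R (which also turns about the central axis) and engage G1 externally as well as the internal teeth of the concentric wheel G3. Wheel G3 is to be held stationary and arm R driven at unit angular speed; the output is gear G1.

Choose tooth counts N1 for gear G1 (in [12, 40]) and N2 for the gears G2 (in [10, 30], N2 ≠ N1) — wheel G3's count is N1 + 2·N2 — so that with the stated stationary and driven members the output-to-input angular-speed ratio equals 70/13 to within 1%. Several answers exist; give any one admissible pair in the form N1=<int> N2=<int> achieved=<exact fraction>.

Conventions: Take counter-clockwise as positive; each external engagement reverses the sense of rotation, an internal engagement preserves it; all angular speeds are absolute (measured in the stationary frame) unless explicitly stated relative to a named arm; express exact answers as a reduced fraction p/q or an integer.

topology: planetary set — design target 70/13, arm = carrier (Willis)
Willis with ω_ring = 0: ω_sun/ω_arm = (N1+N3)/N1; set equal to 70/13  ⇒  N3/N1 = 70/13 − 1 = 57/13
N3 = N1 + 2·N2  ⇒  N2/N1 = (N3/N1 − 1)/2 = (57/13 − 1)/2 = 22/13
smallest multiple with N1 ≥ 12 and N2 ≥ 10: k = 1  ⇒  N1 = 1·13 = 13, N2 = 1·22 = 22 (N1 ≤ 40, N2 ≤ 30, N2 ≠ N1 ✓), N3 = 13 + 2·22 = 57
check: (N1+N3)/N1 with N1 = 13, N3 = 57 gives 70/13; |achieved − target| = 0 ≤ 7/130 ✓

N1=13 N2=22 achieved=70/13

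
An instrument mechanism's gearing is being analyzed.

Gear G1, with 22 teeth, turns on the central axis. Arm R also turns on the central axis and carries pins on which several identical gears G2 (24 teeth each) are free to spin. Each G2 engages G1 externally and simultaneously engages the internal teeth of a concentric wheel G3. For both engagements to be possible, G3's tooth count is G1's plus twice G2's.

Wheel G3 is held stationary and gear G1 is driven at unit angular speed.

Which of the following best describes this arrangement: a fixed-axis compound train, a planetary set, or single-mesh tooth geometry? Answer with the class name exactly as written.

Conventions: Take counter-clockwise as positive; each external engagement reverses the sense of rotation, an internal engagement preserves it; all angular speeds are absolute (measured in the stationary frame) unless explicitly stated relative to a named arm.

recognized (axles ride arm R): planetary set, 22/24/70 teeth
classification: planetary set

planetary set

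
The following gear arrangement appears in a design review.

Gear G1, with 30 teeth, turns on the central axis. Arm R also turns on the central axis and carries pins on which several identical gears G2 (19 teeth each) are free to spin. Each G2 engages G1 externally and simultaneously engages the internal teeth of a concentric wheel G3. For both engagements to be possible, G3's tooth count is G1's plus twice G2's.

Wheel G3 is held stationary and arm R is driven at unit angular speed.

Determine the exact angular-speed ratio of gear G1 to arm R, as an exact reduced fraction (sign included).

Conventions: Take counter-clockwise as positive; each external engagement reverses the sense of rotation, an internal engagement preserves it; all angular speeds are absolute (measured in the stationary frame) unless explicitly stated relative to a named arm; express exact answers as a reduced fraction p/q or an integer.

49/15

planetary set (30T centre, 19T on arm, 68T internal) — Willis relation
ring teeth: 30 + 2·19 = 68
30(ω_sun−ω_arm) = −68(ω_ring−ω_arm),  ω_ring = 0, ω_arm = 1
ω_sun = 1 − (68/30)(0−1) = 49/15
ω_out/ω_in = 49/15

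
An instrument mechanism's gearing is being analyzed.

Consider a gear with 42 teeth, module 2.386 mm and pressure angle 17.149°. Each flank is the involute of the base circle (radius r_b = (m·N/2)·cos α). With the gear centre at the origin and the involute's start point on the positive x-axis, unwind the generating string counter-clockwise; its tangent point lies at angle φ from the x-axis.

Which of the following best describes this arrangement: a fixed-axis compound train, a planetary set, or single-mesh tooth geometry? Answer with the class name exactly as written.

single-mesh tooth geometry

class = single-mesh tooth geometry [base-circle involute, m = 2.386, 42T]
classification: single-mesh tooth geometry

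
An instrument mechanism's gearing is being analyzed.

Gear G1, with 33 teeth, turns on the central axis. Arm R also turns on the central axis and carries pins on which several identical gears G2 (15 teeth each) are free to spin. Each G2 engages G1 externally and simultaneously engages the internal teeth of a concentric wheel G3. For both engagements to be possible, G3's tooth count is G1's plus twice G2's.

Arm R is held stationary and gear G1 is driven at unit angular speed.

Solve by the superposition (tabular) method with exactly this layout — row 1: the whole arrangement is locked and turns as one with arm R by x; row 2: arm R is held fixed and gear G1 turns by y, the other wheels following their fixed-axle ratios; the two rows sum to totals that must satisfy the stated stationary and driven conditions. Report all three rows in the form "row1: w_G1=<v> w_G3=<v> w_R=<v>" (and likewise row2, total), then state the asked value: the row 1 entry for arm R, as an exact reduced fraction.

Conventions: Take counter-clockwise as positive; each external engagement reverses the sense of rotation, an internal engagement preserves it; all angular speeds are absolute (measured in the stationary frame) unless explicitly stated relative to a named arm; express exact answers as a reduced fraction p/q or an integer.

class = planetary set [G3 = 33+2·15 = 63; Willis about the carrier]
row 1: whole set turns with the arm by x
row 2 — arm fixed, fixed-axis ratios: sun y, ring −(33/63)·y, arm 0
boundary: total ω_arm = x = 0 and total ω_sun = x + y = 1  ⇒  y = 1, x = 0
row 2 ring = −(33/63)·1 = -11/21
totals (row 1 + row 2): sun 0 + 1 = 1, ring 0 + (-11/21) = -11/21, arm 0 + 0 = 0
asked cell (row1, arm) = 0

row1: w_G1=0 w_G3=0 w_R=0
row2: w_G1=1 w_G3=-11/21 w_R=0
total: w_G1=1 w_G3=-11/21 w_R=0
asked value: 0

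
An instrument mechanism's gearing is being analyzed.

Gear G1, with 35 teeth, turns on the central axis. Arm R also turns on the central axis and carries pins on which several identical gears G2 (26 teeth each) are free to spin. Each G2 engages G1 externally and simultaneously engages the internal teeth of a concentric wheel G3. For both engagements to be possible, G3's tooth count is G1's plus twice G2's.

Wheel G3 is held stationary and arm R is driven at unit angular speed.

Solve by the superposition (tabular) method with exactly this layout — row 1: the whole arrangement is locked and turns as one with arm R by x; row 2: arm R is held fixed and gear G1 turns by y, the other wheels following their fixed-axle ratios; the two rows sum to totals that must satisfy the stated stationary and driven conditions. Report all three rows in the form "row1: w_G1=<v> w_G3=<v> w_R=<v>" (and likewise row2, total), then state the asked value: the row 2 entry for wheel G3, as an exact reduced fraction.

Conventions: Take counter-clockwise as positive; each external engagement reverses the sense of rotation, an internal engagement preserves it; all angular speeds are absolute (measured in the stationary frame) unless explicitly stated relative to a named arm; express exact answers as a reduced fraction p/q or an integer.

planetary set (35T centre, 26T on arm, 87T internal) — Willis relation
row 1 (train locked, turned with arm): all members turn x
row 2 — arm fixed, fixed-axis ratios: sun y, ring −(35/87)·y, arm 0
boundary: total ω_ring = x − (35/87)·y = 0 and total ω_arm = x = 1  ⇒  y = 87/35, x = 1
row 2 ring = −(35/87)·87/35 = -1
totals (row 1 + row 2): sun 1 + 87/35 = 122/35, ring 1 + (-1) = 0, arm 1 + 0 = 1
asked cell (row2, ring) = -1

row1: w_G1=1 w_G3=1 w_R=1
row2: w_G1=87/35 w_G3=-1 w_R=0
total: w_G1=122/35 w_G3=0 w_R=1
asked value: -1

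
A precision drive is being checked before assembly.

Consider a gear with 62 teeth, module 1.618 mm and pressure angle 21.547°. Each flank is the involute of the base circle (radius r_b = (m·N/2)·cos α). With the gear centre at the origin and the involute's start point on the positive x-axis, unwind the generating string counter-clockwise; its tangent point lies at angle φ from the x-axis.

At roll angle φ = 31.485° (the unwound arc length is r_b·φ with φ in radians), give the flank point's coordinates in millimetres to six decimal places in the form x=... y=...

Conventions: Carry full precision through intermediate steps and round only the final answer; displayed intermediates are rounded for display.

x=53.173732 y=2.503388

recognized (one wheel, involute flank): single-mesh tooth geometry, m = 1.618, N = 62
pitch radius r_p = m·N/2 = 1.618·62/2 = 50.158000
base radius r_b = r_p·cos α = 50.158000·cos 21.547° = 46.652789
roll angle φ = 31.485° = 0.54951691 rad
x = r_b·(cos φ + φ·sin φ) = 53.173732
y = r_b·(sin φ − φ·cos φ) = 2.503388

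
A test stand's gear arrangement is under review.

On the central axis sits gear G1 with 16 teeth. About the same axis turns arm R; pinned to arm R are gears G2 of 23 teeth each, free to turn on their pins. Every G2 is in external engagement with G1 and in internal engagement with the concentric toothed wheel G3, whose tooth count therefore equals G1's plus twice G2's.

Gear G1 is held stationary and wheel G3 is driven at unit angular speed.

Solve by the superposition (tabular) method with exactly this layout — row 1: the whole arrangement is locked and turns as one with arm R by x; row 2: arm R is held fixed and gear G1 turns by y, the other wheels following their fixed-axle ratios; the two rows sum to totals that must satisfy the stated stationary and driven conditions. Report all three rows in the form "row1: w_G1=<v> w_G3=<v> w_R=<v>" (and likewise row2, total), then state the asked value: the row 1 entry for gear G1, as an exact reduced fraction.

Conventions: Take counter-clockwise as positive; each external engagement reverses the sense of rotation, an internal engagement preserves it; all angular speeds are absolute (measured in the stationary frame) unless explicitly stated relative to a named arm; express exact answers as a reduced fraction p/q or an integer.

row1: w_G1=31/39 w_G3=31/39 w_R=31/39
row2: w_G1=-31/39 w_G3=8/39 w_R=0
total: w_G1=0 w_G3=1 w_R=31/39
asked value: 31/39

class = planetary set [G3 = 16+2·23 = 62; Willis about the carrier]
row 1: whole set turns with the arm by x
row 2 (arm held, sun turns y): ω_ring = −(16/62)·y, ω_arm = 0
boundary: total ω_sun = x + y = 0 and total ω_ring = x − (16/62)·y = 1  ⇒  y = -31/39, x = 31/39
row 2 ring = −(16/62)·(-31/39) = 8/39
totals (row 1 + row 2): sun 31/39 + (-31/39) = 0, ring 31/39 + 8/39 = 1, arm 31/39 + 0 = 31/39
asked cell (row1, sun) = 31/39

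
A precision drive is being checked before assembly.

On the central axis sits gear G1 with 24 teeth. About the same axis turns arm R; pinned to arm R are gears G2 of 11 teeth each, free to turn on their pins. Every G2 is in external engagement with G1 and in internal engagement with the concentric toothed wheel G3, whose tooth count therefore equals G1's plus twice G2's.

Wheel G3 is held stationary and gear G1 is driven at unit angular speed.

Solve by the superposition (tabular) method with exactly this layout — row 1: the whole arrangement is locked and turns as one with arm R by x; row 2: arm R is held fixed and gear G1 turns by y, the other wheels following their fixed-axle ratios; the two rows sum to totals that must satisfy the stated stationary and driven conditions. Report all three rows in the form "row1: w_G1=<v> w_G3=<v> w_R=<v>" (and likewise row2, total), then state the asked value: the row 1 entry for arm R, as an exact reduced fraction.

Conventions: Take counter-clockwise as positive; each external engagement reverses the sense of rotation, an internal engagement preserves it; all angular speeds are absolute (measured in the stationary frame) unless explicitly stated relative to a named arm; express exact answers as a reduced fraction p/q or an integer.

class = planetary set [G3 = 24+2·11 = 46; Willis about the carrier]
row 1 — lock + rotate with arm: ω_sun = ω_ring = ω_arm = x
row 2: sun turns y, ring = −(24/46)·y, arm 0
boundary: total ω_ring = x − (24/46)·y = 0 and total ω_sun = x + y = 1  ⇒  y = 23/35, x = 12/35
row 2 ring = −(24/46)·23/35 = -12/35
totals (row 1 + row 2): sun 12/35 + 23/35 = 1, ring 12/35 + (-12/35) = 0, arm 12/35 + 0 = 12/35
asked cell (row1, arm) = 12/35

row1: w_G1=12/35 w_G3=12/35 w_R=12/35
row2: w_G1=23/35 w_G3=-12/35 w_R=0
total: w_G1=1 w_G3=0 w_R=12/35
asked value: 12/35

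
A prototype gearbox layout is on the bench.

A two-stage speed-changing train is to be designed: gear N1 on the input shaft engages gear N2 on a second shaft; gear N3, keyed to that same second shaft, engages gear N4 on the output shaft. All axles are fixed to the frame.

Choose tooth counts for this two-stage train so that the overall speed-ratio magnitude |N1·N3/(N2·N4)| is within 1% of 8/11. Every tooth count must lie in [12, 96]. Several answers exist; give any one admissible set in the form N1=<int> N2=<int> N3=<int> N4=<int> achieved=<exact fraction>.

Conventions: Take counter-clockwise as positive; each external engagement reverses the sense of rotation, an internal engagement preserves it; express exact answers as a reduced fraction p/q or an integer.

design class (target 8/11): fixed-axis compound train
target = 8/11 in lowest terms: an exact hit needs N1·N3 = k·8 and N2·N4 = k·11 for one integer k, every count in [12, 96]; additionally prefer no 1:1 stage (N1 ≠ N2, N3 ≠ N4)
k = 1…23: no 1:1-free in-range split of k·8 and k·11 into factor pairs; take k = 24
k = 24: N1·N3 = 192 = 12·16, N2·N4 = 264 = 22·12
achieved = 12·16/(22·12) = 8/11; |achieved − target| = 0 ≤ 2/275 ✓

N1=12 N2=22 N3=16 N4=12 achieved=8/11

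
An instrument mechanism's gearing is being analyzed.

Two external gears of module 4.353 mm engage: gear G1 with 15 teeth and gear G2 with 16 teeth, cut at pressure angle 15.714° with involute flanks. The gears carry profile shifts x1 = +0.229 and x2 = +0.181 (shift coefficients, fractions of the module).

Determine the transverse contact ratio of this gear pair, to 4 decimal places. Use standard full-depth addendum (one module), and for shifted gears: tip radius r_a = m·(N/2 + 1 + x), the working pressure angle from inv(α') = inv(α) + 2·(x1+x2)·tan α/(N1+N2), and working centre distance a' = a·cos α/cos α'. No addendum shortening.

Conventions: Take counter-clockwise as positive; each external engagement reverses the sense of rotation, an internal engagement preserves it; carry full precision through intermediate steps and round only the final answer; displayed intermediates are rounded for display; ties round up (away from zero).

topology: single-mesh involute geometry — m = 4.353, 15T/16T pair
base radii: r_b1 = 31.427319, r_b2 = 33.522474
tip radii: r_a1 = 37.997337, r_a2 = 39.964893
inv(α') = inv(15.714°) + 2·(+0.229+0.181)·tan α/(15+16) = 0.01453214  ⇒  α' = 19.83758°
a' = a·cos α / cos α' = 67.4715·cos 15.714°/cos 19.83758° = 69.047161
action lengths: √(r_a1²−r_b1²) = 21.356995, √(r_a2²−r_b2²) = 21.758594
base pitch p_b = π·m·cos α = 13.164245
CR = (21.356995 + 21.758594 − 69.047161·sin 19.83758°)/13.164245 = 1.495270
contact ratio ≈ 1.4953

1.4953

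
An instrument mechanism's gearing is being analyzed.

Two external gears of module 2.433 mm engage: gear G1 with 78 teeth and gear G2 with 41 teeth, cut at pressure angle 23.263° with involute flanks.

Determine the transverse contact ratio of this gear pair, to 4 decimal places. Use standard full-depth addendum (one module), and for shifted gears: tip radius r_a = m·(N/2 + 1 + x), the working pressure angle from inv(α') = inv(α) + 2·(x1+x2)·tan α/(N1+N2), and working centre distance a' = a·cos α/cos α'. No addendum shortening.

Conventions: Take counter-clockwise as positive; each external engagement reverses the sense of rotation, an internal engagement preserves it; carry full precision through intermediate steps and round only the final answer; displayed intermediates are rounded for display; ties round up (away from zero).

1.6128

recognized (one external pair, fixed centres): single-mesh tooth geometry, m = 2.433, N1 = 78, N2 = 41
base radii: r_b1 = 87.172841, r_b2 = 45.821621
tip radii: r_a1 = 97.320000, r_a2 = 52.309500
no profile shift: α' = α, a' = a
action lengths: √(r_a1²−r_b1²) = 43.267519, √(r_a2²−r_b2²) = 25.232178
base pitch p_b = π·m·cos α = 7.022091
CR = (43.267519 + 25.232178 − 144.763500·sin 23.26300°)/7.022091 = 1.612770
contact ratio ≈ 1.6128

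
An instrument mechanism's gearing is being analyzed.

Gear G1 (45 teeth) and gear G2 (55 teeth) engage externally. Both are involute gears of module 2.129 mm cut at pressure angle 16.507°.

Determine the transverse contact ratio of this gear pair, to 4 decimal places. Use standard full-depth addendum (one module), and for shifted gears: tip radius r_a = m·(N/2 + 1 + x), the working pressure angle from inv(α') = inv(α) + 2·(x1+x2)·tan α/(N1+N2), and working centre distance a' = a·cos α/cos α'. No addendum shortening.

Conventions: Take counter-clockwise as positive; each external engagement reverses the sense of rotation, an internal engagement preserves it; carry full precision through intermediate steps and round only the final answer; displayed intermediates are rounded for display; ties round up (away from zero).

1.9697

class = single-mesh tooth geometry [involute pair 45T × 55T, m = 2.129]
base radii: r_b1 = 45.928200, r_b2 = 56.134466
tip radii: r_a1 = 50.031500, r_a2 = 60.676500
no profile shift: α' = α, a' = a
action lengths: √(r_a1²−r_b1²) = 19.843171, √(r_a2²−r_b2²) = 23.033873
base pitch p_b = π·m·cos α = 6.412786
CR = (19.843171 + 23.033873 − 106.450000·sin 16.50700°)/6.412786 = 1.969681
contact ratio ≈ 1.9697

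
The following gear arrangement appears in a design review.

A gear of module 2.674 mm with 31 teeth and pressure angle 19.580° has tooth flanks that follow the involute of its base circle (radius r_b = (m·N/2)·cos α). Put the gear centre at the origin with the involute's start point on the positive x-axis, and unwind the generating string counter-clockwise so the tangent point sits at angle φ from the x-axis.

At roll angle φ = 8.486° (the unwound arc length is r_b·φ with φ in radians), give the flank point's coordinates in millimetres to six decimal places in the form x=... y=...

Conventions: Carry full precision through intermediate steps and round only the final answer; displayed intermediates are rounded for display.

x=39.476267 y=0.042198

topology: single-mesh involute geometry — m = 2.674, N = 31
pitch radius r_p = m·N/2 = 2.674·31/2 = 41.447000
base radius r_b = r_p·cos α = 41.447000·cos 19.580° = 39.050306
roll angle φ = 8.486° = 0.14810864 rad
x = r_b·(cos φ + φ·sin φ) = 39.476267
y = r_b·(sin φ − φ·cos φ) = 0.042198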